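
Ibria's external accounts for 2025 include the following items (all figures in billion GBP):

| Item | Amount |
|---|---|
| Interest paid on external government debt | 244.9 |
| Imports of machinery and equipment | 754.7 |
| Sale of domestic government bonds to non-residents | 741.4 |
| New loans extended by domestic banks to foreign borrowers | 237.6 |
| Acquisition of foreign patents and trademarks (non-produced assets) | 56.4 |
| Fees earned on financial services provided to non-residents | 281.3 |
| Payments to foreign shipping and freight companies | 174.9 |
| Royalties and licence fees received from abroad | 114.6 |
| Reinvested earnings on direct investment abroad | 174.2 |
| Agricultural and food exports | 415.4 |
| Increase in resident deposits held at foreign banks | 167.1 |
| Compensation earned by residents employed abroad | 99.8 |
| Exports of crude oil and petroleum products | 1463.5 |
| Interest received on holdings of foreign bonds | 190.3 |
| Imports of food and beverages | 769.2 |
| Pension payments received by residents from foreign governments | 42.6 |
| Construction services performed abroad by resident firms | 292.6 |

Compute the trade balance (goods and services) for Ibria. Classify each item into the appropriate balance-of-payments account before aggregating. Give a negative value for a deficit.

868.6

Goods: -769.2 + 415.4 + 1463.5 - 754.7 = 355.0
Services: -174.9 + 292.6 + 114.6 + 281.3 = 513.6
Trade balance = 355.0 + 513.6 = 868.6
(Excluded from the trade balance — primary income: interest paid on external government debt 244.9, reinvested earnings on direct investment abroad 174.2, compensation earned by residents employed abroad 99.8, interest received on holdings of foreign bonds 190.3; financial account: sale of domestic government bonds to non-residents 741.4, new loans extended by domestic banks to foreign borrowers 237.6, increase in resident deposits held at foreign banks 167.1; capital account: acquisition of foreign patents and trademarks (non-produced assets) 56.4; secondary income: pension payments received by residents from foreign governments 42.6.)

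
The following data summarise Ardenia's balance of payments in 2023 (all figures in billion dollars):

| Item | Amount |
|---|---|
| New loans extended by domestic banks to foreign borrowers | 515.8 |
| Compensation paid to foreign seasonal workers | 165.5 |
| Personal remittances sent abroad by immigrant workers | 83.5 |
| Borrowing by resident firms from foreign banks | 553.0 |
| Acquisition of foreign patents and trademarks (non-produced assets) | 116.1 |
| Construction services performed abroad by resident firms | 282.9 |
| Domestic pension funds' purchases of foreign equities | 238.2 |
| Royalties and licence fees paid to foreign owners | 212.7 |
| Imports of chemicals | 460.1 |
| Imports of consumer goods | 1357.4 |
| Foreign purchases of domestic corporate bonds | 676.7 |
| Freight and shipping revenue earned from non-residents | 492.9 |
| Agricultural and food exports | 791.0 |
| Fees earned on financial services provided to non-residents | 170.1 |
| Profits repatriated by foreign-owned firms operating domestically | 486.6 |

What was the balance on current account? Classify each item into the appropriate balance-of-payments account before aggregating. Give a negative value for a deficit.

-1028.9

Goods: 791.0 - 1357.4 - 460.1 = -1026.5
Services: 170.1 + 282.9 - 212.7 + 492.9 = 733.2
Primary income: -486.6 - 165.5 = -652.1
Secondary income: -83.5
Current account = (-1026.5) + 733.2 + (-652.1) + (-83.5) = -1028.9
(Excluded from the current account — financial account: new loans extended by domestic banks to foreign borrowers 515.8, borrowing by resident firms from foreign banks 553.0, domestic pension funds' purchases of foreign equities 238.2, foreign purchases of domestic corporate bonds 676.7; capital account: acquisition of foreign patents and trademarks (non-produced assets) 116.1.)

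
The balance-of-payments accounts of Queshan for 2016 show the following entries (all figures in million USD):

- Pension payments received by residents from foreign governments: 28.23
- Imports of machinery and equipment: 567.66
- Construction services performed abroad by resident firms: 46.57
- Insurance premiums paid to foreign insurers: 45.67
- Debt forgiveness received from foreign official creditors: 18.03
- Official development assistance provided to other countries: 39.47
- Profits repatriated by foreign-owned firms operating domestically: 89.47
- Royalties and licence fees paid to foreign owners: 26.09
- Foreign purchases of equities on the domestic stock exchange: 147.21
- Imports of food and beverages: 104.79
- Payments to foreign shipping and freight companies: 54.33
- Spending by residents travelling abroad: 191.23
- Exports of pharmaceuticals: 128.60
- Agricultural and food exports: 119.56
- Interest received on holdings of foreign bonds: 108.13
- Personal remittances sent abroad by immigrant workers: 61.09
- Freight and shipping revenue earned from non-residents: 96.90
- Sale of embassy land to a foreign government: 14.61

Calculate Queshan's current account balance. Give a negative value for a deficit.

-651.81

Goods: 119.56 - 567.66 + 128.60 - 104.79 = -424.29
Services: -191.23 + 96.90 - 54.33 - 26.09 + 46.57 - 45.67 = -173.85
Primary income: 108.13 - 89.47 = 18.66
Secondary income: -39.47 + 28.23 - 61.09 = -72.33
Current account = (-424.29) + (-173.85) + 18.66 + (-72.33) = -651.81
(Excluded from the current account — capital account: debt forgiveness received from foreign official creditors 18.03, sale of embassy land to a foreign government 14.61; financial account: foreign purchases of equities on the domestic stock exchange 147.21.)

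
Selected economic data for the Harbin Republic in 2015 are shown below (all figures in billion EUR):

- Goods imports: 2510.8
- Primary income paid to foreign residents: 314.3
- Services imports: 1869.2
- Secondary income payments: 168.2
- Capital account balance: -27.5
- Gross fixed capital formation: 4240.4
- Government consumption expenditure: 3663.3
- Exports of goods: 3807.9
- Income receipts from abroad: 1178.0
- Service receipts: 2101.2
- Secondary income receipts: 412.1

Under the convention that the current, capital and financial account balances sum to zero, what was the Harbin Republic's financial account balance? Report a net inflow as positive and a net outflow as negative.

Goods balance = 3807.9 - 2510.8 = 1297.1
Services balance = 2101.2 - 1869.2 = 232.0
Trade balance (goods + services) = 1297.1 + 232.0 = 1529.1
Net primary income = 1178.0 - 314.3 = 863.7
Net secondary income = 412.1 - 168.2 = 243.9
Current account = 1529.1 + 863.7 + 243.9 = 2636.7
Financial account = -(2636.7 + (-27.5)) = -2609.2

-2609.2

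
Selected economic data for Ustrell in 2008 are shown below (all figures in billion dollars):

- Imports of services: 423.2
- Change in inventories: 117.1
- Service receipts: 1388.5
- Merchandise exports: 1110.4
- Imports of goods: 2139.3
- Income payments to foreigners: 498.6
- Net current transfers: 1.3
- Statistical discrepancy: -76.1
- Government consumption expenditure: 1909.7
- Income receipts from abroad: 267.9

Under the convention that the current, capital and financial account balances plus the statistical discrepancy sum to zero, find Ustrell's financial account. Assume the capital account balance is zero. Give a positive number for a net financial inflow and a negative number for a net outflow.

Goods balance = 1110.4 - 2139.3 = -1028.9
Services balance = 1388.5 - 423.2 = 965.3
Trade balance (goods + services) = -1028.9 + 965.3 = -63.6
Net primary income = 267.9 - 498.6 = -230.7
Net secondary income = 1.3
Current account = -63.6 + (-230.7) + 1.3 = -293.0
Financial account = -(-293.0 + (-76.1)) = 369.1

369.1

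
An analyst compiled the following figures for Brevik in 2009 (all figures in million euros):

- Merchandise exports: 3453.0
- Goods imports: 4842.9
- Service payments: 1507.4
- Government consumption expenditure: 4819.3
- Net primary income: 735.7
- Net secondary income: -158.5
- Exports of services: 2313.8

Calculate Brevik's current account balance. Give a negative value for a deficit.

-6.3

Goods balance = 3453.0 - 4842.9 = -1389.9
Services balance = 2313.8 - 1507.4 = 806.4
Trade balance (goods + services) = -1389.9 + 806.4 = -583.5
Net primary income = 735.7
Net secondary income = -158.5
Current account = -583.5 + 735.7 + (-158.5) = -6.3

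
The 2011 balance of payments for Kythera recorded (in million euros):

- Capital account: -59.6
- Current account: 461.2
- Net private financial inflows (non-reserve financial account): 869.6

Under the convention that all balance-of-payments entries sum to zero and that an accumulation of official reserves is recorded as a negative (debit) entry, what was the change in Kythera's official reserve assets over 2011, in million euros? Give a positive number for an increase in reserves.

1271.2

Official reserve transactions balance = -(461.2 + (-59.6) + 869.6) = -1271.2
An accumulation of reserves is recorded as a debit (negative entry), so the change in the stock of reserves is the negative of that balance.
Change in official reserves = -(-1271.2) = 1271.2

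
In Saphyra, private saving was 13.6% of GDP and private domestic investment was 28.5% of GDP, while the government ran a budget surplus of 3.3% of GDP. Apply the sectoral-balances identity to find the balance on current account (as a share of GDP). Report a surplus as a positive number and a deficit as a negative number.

By the sectoral-balances identity, CA = (S_private - I) + (T - G).
Private balance = 13.6 - 28.5 = -14.9
Government balance (T - G) = 3.3
CA = -14.9 + 3.3 = -11.6

-11.6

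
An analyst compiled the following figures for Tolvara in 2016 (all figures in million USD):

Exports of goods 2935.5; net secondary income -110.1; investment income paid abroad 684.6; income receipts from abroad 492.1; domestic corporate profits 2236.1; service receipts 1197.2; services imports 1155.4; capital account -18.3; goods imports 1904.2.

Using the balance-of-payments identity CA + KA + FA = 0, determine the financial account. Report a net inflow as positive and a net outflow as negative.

Goods balance = 2935.5 - 1904.2 = 1031.3
Services balance = 1197.2 - 1155.4 = 41.8
Trade balance (goods + services) = 1031.3 + 41.8 = 1073.1
Net primary income = 492.1 - 684.6 = -192.5
Net secondary income = -110.1
Current account = 1073.1 + (-192.5) + (-110.1) = 770.5
Financial account = -(770.5 + (-18.3)) = -752.2

-752.2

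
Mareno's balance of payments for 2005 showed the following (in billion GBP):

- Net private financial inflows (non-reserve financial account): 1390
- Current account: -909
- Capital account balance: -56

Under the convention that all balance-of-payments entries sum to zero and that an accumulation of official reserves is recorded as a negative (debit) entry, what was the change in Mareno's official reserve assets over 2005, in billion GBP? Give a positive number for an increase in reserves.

425

Official reserve transactions balance = -((-909) + (-56) + 1390) = -425
An accumulation of reserves is recorded as a debit (negative entry), so the change in the stock of reserves is the negative of that balance.
Change in official reserves = -(-425) = 425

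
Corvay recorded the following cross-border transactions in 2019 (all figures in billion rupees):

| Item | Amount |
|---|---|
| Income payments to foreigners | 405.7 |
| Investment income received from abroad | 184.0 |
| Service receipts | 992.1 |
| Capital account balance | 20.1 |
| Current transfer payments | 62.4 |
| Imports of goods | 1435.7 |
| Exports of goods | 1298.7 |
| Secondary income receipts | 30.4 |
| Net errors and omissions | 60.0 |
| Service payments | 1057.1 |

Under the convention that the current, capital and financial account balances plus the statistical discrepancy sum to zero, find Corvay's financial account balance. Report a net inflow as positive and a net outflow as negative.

Goods balance = 1298.7 - 1435.7 = -137.0
Services balance = 992.1 - 1057.1 = -65.0
Trade balance (goods + services) = -137.0 + (-65.0) = -202.0
Net primary income = 184.0 - 405.7 = -221.7
Net secondary income = 30.4 - 62.4 = -32.0
Current account = -202.0 + (-221.7) + (-32.0) = -455.7
Financial account = -(-455.7 + 20.1 + 60.0) = 375.6

375.6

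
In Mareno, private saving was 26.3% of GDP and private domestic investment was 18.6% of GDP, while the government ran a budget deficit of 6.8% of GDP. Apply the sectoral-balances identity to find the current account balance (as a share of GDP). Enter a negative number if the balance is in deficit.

By the sectoral-balances identity, CA = (S_private - I) + (T - G).
Private balance = 26.3 - 18.6 = 7.7
Government balance (T - G) = -6.8
CA = 7.7 + (-6.8) = 0.9

0.9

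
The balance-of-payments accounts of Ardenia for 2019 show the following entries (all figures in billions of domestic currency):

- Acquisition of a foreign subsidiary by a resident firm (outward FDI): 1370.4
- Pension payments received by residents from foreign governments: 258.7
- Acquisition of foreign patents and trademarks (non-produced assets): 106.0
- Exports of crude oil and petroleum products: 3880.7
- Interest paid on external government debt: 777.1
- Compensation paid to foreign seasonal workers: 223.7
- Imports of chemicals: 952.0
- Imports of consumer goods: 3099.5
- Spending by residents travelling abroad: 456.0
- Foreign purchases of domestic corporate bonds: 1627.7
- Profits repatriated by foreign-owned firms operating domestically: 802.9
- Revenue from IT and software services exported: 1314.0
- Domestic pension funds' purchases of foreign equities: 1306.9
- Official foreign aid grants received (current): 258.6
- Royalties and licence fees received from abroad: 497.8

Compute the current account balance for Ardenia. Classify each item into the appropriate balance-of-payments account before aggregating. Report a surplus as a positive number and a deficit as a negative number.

-101.4

Goods: -952.0 - 3099.5 + 3880.7 = -170.8
Services: 497.8 - 456.0 + 1314.0 = 1355.8
Primary income: -223.7 - 777.1 - 802.9 = -1803.7
Secondary income: 258.7 + 258.6 = 517.3
Current account = (-170.8) + 1355.8 + (-1803.7) + 517.3 = -101.4
(Excluded from the current account — financial account: acquisition of a foreign subsidiary by a resident firm (outward FDI) 1370.4, foreign purchases of domestic corporate bonds 1627.7, domestic pension funds' purchases of foreign equities 1306.9; capital account: acquisition of foreign patents and trademarks (non-produced assets) 106.0.)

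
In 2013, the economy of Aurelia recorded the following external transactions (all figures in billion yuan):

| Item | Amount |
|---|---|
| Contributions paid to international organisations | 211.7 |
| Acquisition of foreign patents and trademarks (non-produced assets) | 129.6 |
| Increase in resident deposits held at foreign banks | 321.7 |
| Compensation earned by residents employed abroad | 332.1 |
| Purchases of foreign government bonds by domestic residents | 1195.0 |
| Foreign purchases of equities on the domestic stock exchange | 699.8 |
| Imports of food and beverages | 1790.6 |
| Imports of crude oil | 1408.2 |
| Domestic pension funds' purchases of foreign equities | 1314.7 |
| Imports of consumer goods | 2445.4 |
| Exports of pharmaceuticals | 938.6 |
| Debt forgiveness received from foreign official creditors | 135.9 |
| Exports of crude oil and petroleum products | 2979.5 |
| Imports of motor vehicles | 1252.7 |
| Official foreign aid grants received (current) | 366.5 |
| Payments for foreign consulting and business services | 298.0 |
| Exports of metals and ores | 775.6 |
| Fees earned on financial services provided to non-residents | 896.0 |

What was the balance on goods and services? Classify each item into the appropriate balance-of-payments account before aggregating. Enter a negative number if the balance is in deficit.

-1605.2

Goods: -1252.7 + 775.6 + 938.6 - 1408.2 - 1790.6 - 2445.4 + 2979.5 = -2203.2
Services: -298.0 + 896.0 = 598.0
Trade balance = -2203.2 + 598.0 = -1605.2
(Excluded from the trade balance — secondary income: contributions paid to international organisations 211.7, official foreign aid grants received (current) 366.5; capital account: acquisition of foreign patents and trademarks (non-produced assets) 129.6, debt forgiveness received from foreign official creditors 135.9; financial account: increase in resident deposits held at foreign banks 321.7, purchases of foreign government bonds by domestic residents 1195.0, foreign purchases of equities on the domestic stock exchange 699.8, domestic pension funds' purchases of foreign equities 1314.7; primary income: compensation earned by residents employed abroad 332.1.)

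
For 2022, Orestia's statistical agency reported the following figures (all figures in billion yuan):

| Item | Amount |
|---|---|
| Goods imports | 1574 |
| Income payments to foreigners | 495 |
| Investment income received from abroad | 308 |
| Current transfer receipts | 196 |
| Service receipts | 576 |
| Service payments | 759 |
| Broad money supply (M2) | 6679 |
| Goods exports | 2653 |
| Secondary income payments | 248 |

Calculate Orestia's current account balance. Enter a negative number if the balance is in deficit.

657

Goods balance = 2653 - 1574 = 1079
Services balance = 576 - 759 = -183
Trade balance (goods + services) = 1079 + (-183) = 896
Net primary income = 308 - 495 = -187
Net secondary income = 196 - 248 = -52
Current account = 896 + (-187) + (-52) = 657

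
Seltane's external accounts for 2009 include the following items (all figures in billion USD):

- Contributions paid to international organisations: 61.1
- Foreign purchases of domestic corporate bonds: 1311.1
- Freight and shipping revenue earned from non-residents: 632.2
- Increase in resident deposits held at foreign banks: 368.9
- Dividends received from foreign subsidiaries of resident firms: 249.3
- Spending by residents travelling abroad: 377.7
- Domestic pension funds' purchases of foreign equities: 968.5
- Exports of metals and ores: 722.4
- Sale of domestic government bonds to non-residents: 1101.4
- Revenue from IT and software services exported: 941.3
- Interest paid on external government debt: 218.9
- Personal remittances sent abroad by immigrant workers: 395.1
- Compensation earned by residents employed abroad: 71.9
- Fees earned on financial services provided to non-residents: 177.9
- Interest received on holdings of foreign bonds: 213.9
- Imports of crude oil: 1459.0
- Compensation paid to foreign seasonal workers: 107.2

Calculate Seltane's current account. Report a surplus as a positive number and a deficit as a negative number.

389.9

Goods: 722.4 - 1459.0 = -736.6
Services: 177.9 + 941.3 + 632.2 - 377.7 = 1373.7
Primary income: -107.2 - 218.9 + 249.3 + 71.9 + 213.9 = 209.0
Secondary income: -395.1 - 61.1 = -456.2
Current account = (-736.6) + 1373.7 + 209.0 + (-456.2) = 389.9
(Excluded from the current account — financial account: foreign purchases of domestic corporate bonds 1311.1, increase in resident deposits held at foreign banks 368.9, domestic pension funds' purchases of foreign equities 968.5, sale of domestic government bonds to non-residents 1101.4.)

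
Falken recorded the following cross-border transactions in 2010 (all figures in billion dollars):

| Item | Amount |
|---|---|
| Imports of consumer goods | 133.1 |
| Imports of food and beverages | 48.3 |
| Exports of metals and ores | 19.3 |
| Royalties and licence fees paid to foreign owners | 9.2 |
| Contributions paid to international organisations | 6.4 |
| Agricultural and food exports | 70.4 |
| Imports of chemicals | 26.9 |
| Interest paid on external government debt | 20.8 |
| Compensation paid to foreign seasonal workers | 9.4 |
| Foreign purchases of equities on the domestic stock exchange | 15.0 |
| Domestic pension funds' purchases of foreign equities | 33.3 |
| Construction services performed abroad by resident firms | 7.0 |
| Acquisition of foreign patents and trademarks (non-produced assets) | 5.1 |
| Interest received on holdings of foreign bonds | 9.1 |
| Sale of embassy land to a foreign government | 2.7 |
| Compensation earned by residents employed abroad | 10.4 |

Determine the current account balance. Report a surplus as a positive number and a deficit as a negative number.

-137.9

Goods: 19.3 + 70.4 - 133.1 - 26.9 - 48.3 = -118.6
Services: 7.0 - 9.2 = -2.2
Primary income: 10.4 + 9.1 - 9.4 - 20.8 = -10.7
Secondary income: -6.4
Current account = (-118.6) + (-2.2) + (-10.7) + (-6.4) = -137.9
(Excluded from the current account — financial account: foreign purchases of equities on the domestic stock exchange 15.0, domestic pension funds' purchases of foreign equities 33.3; capital account: acquisition of foreign patents and trademarks (non-produced assets) 5.1, sale of embassy land to a foreign government 2.7.)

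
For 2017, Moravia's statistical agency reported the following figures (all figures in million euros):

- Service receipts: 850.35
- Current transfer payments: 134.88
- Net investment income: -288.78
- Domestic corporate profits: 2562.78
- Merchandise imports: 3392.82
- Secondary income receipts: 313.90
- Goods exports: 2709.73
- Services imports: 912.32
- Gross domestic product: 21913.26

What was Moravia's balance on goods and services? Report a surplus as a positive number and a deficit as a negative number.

-745.06

Goods balance = 2709.73 - 3392.82 = -683.09
Services balance = 850.35 - 912.32 = -61.97
Trade balance (goods + services) = -683.09 + (-61.97) = -745.06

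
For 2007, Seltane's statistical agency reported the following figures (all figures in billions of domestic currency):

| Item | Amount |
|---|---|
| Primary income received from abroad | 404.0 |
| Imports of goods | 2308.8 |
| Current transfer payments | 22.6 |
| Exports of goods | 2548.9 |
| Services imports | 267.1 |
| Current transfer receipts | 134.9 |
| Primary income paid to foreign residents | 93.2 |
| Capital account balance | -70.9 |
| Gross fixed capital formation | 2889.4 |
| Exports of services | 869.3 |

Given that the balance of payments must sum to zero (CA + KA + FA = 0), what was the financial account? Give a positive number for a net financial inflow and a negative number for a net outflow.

Goods balance = 2548.9 - 2308.8 = 240.1
Services balance = 869.3 - 267.1 = 602.2
Trade balance (goods + services) = 240.1 + 602.2 = 842.3
Net primary income = 404.0 - 93.2 = 310.8
Net secondary income = 134.9 - 22.6 = 112.3
Current account = 842.3 + 310.8 + 112.3 = 1265.4
Financial account = -(1265.4 + (-70.9)) = -1194.5

-1194.5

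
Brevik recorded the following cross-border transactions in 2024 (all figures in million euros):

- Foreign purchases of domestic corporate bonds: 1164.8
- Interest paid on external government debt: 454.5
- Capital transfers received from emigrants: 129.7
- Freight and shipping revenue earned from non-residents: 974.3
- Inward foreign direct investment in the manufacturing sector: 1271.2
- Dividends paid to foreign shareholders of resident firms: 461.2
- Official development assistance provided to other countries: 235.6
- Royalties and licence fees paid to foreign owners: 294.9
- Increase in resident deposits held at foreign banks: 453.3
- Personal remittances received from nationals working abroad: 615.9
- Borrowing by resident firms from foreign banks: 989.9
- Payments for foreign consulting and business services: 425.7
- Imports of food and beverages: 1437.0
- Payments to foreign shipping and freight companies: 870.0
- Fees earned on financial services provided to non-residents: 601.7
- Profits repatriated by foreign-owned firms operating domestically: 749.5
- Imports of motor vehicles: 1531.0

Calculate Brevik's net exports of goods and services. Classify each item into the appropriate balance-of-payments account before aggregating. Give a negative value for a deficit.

-2982.6

Goods: -1531.0 - 1437.0 = -2968.0
Services: -425.7 - 870.0 - 294.9 + 601.7 + 974.3 = -14.6
Trade balance = -2968.0 + (-14.6) = -2982.6
(Excluded from the trade balance — financial account: foreign purchases of domestic corporate bonds 1164.8, inward foreign direct investment in the manufacturing sector 1271.2, increase in resident deposits held at foreign banks 453.3, borrowing by resident firms from foreign banks 989.9; primary income: interest paid on external government debt 454.5, dividends paid to foreign shareholders of resident firms 461.2, profits repatriated by foreign-owned firms operating domestically 749.5; capital account: capital transfers received from emigrants 129.7; secondary income: official development assistance provided to other countries 235.6, personal remittances received from nationals working abroad 615.9.)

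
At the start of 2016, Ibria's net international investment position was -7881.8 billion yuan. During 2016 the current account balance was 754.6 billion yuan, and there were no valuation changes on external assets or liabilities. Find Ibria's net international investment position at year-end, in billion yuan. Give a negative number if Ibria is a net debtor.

-7127.2

With no valuation effects, change in NIIP = current account = 754.6
End-of-year NIIP = -7881.8 + 754.6 = -7127.2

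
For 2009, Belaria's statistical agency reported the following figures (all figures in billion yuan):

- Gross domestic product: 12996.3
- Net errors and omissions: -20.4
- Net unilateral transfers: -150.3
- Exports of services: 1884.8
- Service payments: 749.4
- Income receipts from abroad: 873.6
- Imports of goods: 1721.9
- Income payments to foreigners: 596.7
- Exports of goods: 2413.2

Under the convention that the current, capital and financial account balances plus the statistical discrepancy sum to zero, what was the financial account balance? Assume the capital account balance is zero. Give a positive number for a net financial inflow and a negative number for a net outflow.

Goods balance = 2413.2 - 1721.9 = 691.3
Services balance = 1884.8 - 749.4 = 1135.4
Trade balance (goods + services) = 691.3 + 1135.4 = 1826.7
Net primary income = 873.6 - 596.7 = 276.9
Net secondary income = -150.3
Current account = 1826.7 + 276.9 + (-150.3) = 1953.3
Financial account = -(1953.3 + (-20.4)) = -1932.9

-1932.9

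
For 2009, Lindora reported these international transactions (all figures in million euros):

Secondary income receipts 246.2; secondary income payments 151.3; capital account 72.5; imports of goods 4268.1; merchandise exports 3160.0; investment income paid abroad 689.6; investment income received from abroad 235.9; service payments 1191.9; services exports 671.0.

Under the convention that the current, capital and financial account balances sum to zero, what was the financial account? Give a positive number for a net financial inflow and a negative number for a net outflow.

1915.3

Goods balance = 3160.0 - 4268.1 = -1108.1
Services balance = 671.0 - 1191.9 = -520.9
Trade balance (goods + services) = -1108.1 + (-520.9) = -1629.0
Net primary income = 235.9 - 689.6 = -453.7
Net secondary income = 246.2 - 151.3 = 94.9
Current account = -1629.0 + (-453.7) + 94.9 = -1987.8
Financial account = -(-1987.8 + 72.5) = 1915.3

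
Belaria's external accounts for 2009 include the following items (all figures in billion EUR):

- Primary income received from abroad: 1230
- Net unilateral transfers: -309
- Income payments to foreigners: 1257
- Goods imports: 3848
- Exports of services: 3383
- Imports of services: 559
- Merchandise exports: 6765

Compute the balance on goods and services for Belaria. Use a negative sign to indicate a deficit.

5741

Goods balance = 6765 - 3848 = 2917
Services balance = 3383 - 559 = 2824
Trade balance (goods + services) = 2917 + 2824 = 5741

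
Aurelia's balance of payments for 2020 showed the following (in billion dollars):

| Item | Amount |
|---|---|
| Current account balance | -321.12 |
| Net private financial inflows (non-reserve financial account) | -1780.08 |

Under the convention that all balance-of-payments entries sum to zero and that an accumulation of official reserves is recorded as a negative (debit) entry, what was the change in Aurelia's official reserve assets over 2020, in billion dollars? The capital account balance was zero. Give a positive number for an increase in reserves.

Official reserve transactions balance = -((-321.12) + (-1780.08)) = 2101.20
An accumulation of reserves is recorded as a debit (negative entry), so the change in the stock of reserves is the negative of that balance.
Change in official reserves = -(2101.20) = -2101.20

-2101.20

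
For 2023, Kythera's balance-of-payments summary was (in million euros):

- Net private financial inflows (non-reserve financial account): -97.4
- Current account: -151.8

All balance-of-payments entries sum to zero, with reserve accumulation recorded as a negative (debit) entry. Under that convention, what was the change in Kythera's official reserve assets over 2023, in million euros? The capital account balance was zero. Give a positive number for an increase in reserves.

-249.2

Official reserve transactions balance = -((-151.8) + (-97.4)) = 249.2
An accumulation of reserves is recorded as a debit (negative entry), so the change in the stock of reserves is the negative of that balance.
Change in official reserves = -(249.2) = -249.2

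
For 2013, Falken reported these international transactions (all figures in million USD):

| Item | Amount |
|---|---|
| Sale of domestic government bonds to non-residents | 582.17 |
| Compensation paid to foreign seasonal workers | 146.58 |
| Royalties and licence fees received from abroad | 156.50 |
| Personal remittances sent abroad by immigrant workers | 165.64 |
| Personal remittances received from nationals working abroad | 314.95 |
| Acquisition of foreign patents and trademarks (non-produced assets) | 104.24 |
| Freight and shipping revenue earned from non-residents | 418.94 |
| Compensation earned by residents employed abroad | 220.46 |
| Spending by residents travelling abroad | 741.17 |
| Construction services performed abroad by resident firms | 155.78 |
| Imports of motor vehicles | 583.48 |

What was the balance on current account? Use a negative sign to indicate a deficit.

-370.24

Goods: -583.48
Services: -741.17 + 156.50 + 155.78 + 418.94 = -9.95
Primary income: -146.58 + 220.46 = 73.88
Secondary income: -165.64 + 314.95 = 149.31
Current account = (-583.48) + (-9.95) + 73.88 + 149.31 = -370.24
(Excluded from the current account — financial account: sale of domestic government bonds to non-residents 582.17; capital account: acquisition of foreign patents and trademarks (non-produced assets) 104.24.)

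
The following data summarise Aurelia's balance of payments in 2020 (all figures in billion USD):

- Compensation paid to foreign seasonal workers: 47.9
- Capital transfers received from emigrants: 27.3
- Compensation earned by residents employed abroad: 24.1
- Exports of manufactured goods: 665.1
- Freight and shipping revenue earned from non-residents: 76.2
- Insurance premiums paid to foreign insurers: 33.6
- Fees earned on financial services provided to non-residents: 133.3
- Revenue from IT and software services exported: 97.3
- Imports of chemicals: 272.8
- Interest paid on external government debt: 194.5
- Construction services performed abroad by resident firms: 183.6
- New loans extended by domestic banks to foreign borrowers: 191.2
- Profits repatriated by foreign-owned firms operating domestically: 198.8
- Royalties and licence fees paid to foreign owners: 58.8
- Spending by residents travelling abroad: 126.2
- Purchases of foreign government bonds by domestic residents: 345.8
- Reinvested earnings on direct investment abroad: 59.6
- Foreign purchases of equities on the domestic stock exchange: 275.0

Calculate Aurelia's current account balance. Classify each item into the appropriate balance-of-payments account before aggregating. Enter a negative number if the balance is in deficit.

306.6

Goods: 665.1 - 272.8 = 392.3
Services: 133.3 + 76.2 - 33.6 - 126.2 - 58.8 + 183.6 + 97.3 = 271.8
Primary income: -198.8 + 59.6 + 24.1 - 194.5 - 47.9 = -357.5
Current account = 392.3 + 271.8 + (-357.5) = 306.6
(Excluded from the current account — capital account: capital transfers received from emigrants 27.3; financial account: new loans extended by domestic banks to foreign borrowers 191.2, purchases of foreign government bonds by domestic residents 345.8, foreign purchases of equities on the domestic stock exchange 275.0.)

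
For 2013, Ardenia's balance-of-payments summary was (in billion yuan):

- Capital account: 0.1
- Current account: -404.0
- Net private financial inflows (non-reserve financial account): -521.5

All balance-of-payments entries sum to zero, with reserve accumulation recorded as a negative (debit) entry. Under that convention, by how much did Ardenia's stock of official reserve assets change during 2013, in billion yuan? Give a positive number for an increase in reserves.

Official reserve transactions balance = -((-404.0) + 0.1 + (-521.5)) = 925.4
An accumulation of reserves is recorded as a debit (negative entry), so the change in the stock of reserves is the negative of that balance.
Change in official reserves = -(925.4) = -925.4

-925.4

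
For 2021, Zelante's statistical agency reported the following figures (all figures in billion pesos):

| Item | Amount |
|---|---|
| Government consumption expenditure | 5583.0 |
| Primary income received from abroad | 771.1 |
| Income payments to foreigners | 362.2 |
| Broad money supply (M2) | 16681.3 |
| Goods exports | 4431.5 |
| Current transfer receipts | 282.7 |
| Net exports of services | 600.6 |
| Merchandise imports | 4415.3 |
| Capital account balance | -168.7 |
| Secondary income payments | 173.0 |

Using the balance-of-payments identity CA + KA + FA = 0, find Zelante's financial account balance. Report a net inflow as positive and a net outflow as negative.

Goods balance = 4431.5 - 4415.3 = 16.2
Services balance = 600.6
Trade balance (goods + services) = 16.2 + 600.6 = 616.8
Net primary income = 771.1 - 362.2 = 408.9
Net secondary income = 282.7 - 173.0 = 109.7
Current account = 616.8 + 408.9 + 109.7 = 1135.4
Financial account = -(1135.4 + (-168.7)) = -966.7

-966.7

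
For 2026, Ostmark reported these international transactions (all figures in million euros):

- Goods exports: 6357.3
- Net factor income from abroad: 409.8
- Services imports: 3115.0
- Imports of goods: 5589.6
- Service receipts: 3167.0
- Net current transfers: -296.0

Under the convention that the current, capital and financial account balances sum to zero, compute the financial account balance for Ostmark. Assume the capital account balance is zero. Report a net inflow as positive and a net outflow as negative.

-933.5

Goods balance = 6357.3 - 5589.6 = 767.7
Services balance = 3167.0 - 3115.0 = 52.0
Trade balance (goods + services) = 767.7 + 52.0 = 819.7
Net primary income = 409.8
Net secondary income = -296.0
Current account = 819.7 + 409.8 + (-296.0) = 933.5
Financial account = -(933.5) = -933.5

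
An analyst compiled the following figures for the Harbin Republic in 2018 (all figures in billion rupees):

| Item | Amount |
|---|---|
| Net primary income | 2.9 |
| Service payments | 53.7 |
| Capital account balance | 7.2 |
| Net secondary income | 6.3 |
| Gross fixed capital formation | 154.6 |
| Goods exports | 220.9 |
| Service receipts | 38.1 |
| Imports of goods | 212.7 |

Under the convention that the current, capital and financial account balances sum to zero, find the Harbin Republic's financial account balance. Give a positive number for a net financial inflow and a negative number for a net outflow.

Goods balance = 220.9 - 212.7 = 8.2
Services balance = 38.1 - 53.7 = -15.6
Trade balance (goods + services) = 8.2 + (-15.6) = -7.4
Net primary income = 2.9
Net secondary income = 6.3
Current account = -7.4 + 2.9 + 6.3 = 1.8
Financial account = -(1.8 + 7.2) = -9.0

-9.0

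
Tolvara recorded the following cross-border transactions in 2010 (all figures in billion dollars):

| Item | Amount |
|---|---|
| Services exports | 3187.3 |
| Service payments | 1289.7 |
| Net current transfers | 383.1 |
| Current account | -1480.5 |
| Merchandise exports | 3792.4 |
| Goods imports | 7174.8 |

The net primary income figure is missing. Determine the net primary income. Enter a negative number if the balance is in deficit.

-378.8

Current account = goods balance + services balance + net primary income + net secondary income
Sum of the known components = -1101.7
Net primary income = CA - (known components) = -1480.5 - (-1101.7) = -378.8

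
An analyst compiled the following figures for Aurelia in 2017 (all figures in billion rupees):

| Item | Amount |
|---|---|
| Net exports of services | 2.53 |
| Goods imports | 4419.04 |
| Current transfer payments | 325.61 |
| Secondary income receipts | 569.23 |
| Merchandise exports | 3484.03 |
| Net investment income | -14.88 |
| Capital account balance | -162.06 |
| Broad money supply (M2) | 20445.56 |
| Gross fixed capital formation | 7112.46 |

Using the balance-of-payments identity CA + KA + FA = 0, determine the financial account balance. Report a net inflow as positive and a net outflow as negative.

865.80

Goods balance = 3484.03 - 4419.04 = -935.01
Services balance = 2.53
Trade balance (goods + services) = -935.01 + 2.53 = -932.48
Net primary income = -14.88
Net secondary income = 569.23 - 325.61 = 243.62
Current account = -932.48 + (-14.88) + 243.62 = -703.74
Financial account = -(-703.74 + (-162.06)) = 865.80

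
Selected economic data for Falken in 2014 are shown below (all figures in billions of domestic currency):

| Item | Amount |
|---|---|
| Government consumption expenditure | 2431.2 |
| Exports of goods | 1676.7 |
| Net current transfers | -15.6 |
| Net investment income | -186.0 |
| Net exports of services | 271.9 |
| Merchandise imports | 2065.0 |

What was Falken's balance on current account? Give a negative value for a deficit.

-318.0

Goods balance = 1676.7 - 2065.0 = -388.3
Services balance = 271.9
Trade balance (goods + services) = -388.3 + 271.9 = -116.4
Net primary income = -186.0
Net secondary income = -15.6
Current account = -116.4 + (-186.0) + (-15.6) = -318.0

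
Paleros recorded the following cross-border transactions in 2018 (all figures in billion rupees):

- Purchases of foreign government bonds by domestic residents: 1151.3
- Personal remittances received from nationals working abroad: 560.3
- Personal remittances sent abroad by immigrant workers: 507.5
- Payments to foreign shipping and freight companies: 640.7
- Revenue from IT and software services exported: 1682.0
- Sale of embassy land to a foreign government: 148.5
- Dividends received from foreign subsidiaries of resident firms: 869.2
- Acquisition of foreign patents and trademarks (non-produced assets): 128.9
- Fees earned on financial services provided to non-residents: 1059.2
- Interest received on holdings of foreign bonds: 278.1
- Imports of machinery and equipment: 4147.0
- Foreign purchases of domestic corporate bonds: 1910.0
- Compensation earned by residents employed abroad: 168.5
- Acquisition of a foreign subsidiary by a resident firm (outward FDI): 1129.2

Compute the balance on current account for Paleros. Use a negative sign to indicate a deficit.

-677.9

Goods: -4147.0
Services: -640.7 + 1059.2 + 1682.0 = 2100.5
Primary income: 278.1 + 168.5 + 869.2 = 1315.8
Secondary income: 560.3 - 507.5 = 52.8
Current account = (-4147.0) + 2100.5 + 1315.8 + 52.8 = -677.9
(Excluded from the current account — financial account: purchases of foreign government bonds by domestic residents 1151.3, foreign purchases of domestic corporate bonds 1910.0, acquisition of a foreign subsidiary by a resident firm (outward FDI) 1129.2; capital account: sale of embassy land to a foreign government 148.5, acquisition of foreign patents and trademarks (non-produced assets) 128.9.)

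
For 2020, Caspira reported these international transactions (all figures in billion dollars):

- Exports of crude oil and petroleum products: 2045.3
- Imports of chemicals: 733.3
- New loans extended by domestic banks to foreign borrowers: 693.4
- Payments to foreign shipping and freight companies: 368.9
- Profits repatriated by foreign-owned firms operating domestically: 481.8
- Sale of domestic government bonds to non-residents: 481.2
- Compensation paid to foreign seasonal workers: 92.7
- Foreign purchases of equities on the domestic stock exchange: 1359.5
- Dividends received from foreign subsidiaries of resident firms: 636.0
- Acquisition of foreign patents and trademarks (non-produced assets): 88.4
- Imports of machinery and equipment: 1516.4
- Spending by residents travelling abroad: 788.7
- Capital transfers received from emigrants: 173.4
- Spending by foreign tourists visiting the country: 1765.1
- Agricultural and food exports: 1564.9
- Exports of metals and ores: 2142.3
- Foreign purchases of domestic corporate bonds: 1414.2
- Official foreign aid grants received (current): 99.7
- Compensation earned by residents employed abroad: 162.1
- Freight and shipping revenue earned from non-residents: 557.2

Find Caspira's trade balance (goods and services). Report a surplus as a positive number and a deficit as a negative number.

Goods: 2142.3 - 1516.4 + 2045.3 + 1564.9 - 733.3 = 3502.8
Services: 1765.1 + 557.2 - 788.7 - 368.9 = 1164.7
Trade balance = 3502.8 + 1164.7 = 4667.5
(Excluded from the trade balance — financial account: new loans extended by domestic banks to foreign borrowers 693.4, sale of domestic government bonds to non-residents 481.2, foreign purchases of equities on the domestic stock exchange 1359.5, foreign purchases of domestic corporate bonds 1414.2; primary income: profits repatriated by foreign-owned firms operating domestically 481.8, compensation paid to foreign seasonal workers 92.7, dividends received from foreign subsidiaries of resident firms 636.0, compensation earned by residents employed abroad 162.1; capital account: acquisition of foreign patents and trademarks (non-produced assets) 88.4, capital transfers received from emigrants 173.4; secondary income: official foreign aid grants received (current) 99.7.)

4667.5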